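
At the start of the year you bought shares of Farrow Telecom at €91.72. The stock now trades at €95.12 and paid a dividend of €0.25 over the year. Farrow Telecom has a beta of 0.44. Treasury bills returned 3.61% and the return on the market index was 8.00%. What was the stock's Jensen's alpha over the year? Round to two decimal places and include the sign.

Realised HPR = (P1 + D1 − P0) / P0 = (95.12 + 0.25 − 91.72) / 91.72 = 3.65 / 91.72 = 3.9795%
MRP = 8.00% − 3.61% = 4.39%
CAPM required = R_f + β·MRP = 3.61% + 0.44 × 4.39% = 5.5416%
α = realised − required = 3.9795% − 5.5416% = -1.56%

-1.56%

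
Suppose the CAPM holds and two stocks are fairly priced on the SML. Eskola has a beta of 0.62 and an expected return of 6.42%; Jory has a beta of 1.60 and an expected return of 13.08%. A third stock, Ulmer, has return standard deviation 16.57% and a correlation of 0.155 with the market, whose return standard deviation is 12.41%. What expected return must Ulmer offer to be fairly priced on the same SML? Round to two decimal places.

3.61%

MRP = (13.08% − 6.42%) / (1.60 − 0.62) = 6.7959%
R_f = 6.42% − 0.62 × 6.7959% = 2.2065%
β_Ulmer = ρ·σ_i/σ_m = 0.155 × 16.57 / 12.41 = 0.2070
E(R_Ulmer) = R_f + β × MRP = 2.2065% + 0.2070 × 6.7959% = 3.61%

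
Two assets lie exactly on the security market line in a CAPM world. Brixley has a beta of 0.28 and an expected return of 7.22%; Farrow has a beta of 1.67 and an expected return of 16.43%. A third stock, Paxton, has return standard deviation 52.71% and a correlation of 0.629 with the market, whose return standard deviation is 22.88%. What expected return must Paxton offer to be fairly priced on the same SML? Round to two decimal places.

14.97%

MRP = (16.43% − 7.22%) / (1.67 − 0.28) = 6.6259%
R_f = 7.22% − 0.28 × 6.6259% = 5.3647%
β_Paxton = ρ·σ_i/σ_m = 0.629 × 52.71 / 22.88 = 1.4491
E(R_Paxton) = R_f + β × MRP = 5.3647% + 1.4491 × 6.6259% = 14.97%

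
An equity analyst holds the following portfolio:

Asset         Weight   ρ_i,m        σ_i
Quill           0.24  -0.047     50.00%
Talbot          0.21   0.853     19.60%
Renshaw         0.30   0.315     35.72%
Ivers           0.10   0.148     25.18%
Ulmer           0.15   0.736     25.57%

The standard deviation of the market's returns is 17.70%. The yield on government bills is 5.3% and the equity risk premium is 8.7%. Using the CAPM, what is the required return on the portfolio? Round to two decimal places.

β_Quill = -0.047 × 50.00% / 17.70% = -0.1328
β_Talbot = 0.853 × 19.60% / 17.70% = 0.9446
β_Renshaw = 0.315 × 35.72% / 17.70% = 0.6357
β_Ivers = 0.148 × 25.18% / 17.70% = 0.2105
β_Ulmer = 0.736 × 25.57% / 17.70% = 1.0632
β_P = Σ w_i β_i = 0.24×-0.1328 + 0.21×0.9446 + 0.30×0.6357 + 0.10×0.2105 + 0.15×1.0632 = 0.5377
E(R_P) = R_f + β_P × MRP = 5.3% + 0.5377 × 8.7% = 9.98%

9.98%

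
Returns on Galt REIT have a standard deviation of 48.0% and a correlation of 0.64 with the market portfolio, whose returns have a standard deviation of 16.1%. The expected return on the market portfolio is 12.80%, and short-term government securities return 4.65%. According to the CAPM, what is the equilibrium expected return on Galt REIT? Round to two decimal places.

β = ρ × σ_i / σ_m = 0.64 × 48.0% / 16.1% = 1.9081
MRP = 12.80% − 4.65% = 8.15%
E(R) = 4.65% + 1.9081 × 8.15% = 20.20%

20.20%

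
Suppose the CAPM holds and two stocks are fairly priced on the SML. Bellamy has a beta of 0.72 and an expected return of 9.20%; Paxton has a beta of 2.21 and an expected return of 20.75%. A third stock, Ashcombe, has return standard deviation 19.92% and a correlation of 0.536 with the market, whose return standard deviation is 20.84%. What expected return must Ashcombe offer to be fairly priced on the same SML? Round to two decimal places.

MRP = (20.75% − 9.20%) / (2.21 − 0.72) = 7.7517%
R_f = 9.20% − 0.72 × 7.7517% = 3.6188%
β_Ashcombe = ρ·σ_i/σ_m = 0.536 × 19.92 / 20.84 = 0.5123
E(R_Ashcombe) = R_f + β × MRP = 3.6188% + 0.5123 × 7.7517% = 7.59%

7.59%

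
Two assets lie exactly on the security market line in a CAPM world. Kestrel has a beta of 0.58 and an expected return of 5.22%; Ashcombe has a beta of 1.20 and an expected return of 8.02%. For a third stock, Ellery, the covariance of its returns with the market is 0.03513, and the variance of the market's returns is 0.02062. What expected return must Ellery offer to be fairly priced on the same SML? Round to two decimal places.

MRP = (8.02% − 5.22%) / (1.20 − 0.58) = 4.5161%
R_f = 5.22% − 0.58 × 4.5161% = 2.6007%
β_Ellery = Cov / Var(R_m) = 0.03513 / 0.02062 = 1.7037
E(R_Ellery) = R_f + β × MRP = 2.6007% + 1.7037 × 4.5161% = 10.29%

10.29%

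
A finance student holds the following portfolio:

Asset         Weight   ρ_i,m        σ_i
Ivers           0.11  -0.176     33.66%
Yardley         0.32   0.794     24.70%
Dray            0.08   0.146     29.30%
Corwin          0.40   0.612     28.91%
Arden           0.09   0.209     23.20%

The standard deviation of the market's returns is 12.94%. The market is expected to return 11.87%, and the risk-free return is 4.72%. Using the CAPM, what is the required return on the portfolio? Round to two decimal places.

β_Ivers = -0.176 × 33.66% / 12.94% = -0.4578
β_Yardley = 0.794 × 24.70% / 12.94% = 1.5156
β_Dray = 0.146 × 29.30% / 12.94% = 0.3306
β_Corwin = 0.612 × 28.91% / 12.94% = 1.3673
β_Arden = 0.209 × 23.20% / 12.94% = 0.3747
β_P = Σ w_i β_i = 0.11×-0.4578 + 0.32×1.5156 + 0.08×0.3306 + 0.40×1.3673 + 0.09×0.3747 = 1.0417
MRP = 11.87% − 4.72% = 7.15%
E(R_P) = R_f + β_P × MRP = 4.72% + 1.0417 × 7.15% = 12.17%

12.17%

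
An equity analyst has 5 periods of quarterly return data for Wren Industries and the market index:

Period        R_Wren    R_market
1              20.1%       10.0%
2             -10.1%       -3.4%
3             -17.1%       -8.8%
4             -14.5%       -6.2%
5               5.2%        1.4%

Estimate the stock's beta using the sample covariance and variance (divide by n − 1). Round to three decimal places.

2.095

Mean R_i = (20.1 − 10.1 − 17.1 − 14.5 + 5.2) / 5 = -3.2800%
Mean R_m = (10.0 − 3.4 − 8.8 − 6.2 + 1.4) / 5 = -1.4000%
Σ(R_i − R̄_i)(R_m − R̄_m) = 460.0400  ⇒  Cov = 460.0400 / 4 = 115.0100
Σ(R_m − R̄_m)² = 219.6000  ⇒  Var(R_m) = 219.6000 / 4 = 54.9000
β = Cov / Var(R_m) = 115.0100 / 54.9000 = 2.0949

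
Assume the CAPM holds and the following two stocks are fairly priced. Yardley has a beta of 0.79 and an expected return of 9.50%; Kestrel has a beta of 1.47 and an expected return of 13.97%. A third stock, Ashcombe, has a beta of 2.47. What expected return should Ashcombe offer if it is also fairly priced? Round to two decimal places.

MRP (SML slope) = (13.97% − 9.50%) / (1.47 − 0.79) = 4.47% / 0.68 = 6.5735%
R_f (intercept) = 9.50% − 0.79 × 6.5735% = 4.3069%
E(R_Ashcombe) = R_f + β × MRP = 4.3069% + 2.47 × 6.5735% = 20.54%

20.54%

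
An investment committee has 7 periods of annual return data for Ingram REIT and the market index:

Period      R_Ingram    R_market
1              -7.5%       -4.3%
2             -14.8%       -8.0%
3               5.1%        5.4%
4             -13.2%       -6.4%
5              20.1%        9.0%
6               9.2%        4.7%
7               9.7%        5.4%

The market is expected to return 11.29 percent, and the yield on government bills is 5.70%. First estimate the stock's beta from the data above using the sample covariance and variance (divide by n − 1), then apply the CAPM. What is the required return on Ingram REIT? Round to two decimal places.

16.32%

Mean R_i = (-7.5 − 14.8 + 5.1 − 13.2 + 20.1 + 9.2 + 9.7) / 7 = 1.2286%
Mean R_m = (-4.3 − 8.0 + 5.4 − 6.4 + 9.0 + 4.7 + 5.4) / 7 = 0.8286%
Σ(R_i − R̄_i)(R_m − R̄_m) = 532.0643  ⇒  Cov = 532.0643 / 6 = 88.6774
Σ(R_m − R̄_m)² = 280.0543  ⇒  Var(R_m) = 280.0543 / 6 = 46.6757
β = Cov / Var(R_m) = 88.6774 / 46.6757 = 1.8999
MRP = 11.29% − 5.70% = 5.59%
E(R) = R_f + β × MRP = 5.70% + 1.8999 × 5.59% = 16.32%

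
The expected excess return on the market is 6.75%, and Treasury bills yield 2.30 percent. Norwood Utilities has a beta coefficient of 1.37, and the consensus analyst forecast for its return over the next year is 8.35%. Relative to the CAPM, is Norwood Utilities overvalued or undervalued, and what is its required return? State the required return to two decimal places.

Overvalued; required return 11.55%

Required return = R_f + β·MRP = 2.30% + 1.37 × 6.75% = 11.55%
Forecast 8.35% < required 11.55% → the stock plots below the SML → overvalued.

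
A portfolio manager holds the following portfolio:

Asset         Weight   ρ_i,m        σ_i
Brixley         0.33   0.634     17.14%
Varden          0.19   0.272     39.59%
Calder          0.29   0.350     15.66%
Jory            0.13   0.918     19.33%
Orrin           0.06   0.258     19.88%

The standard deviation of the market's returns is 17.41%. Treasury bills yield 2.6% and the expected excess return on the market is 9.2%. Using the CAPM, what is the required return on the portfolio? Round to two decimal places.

7.80%

β_Brixley = 0.634 × 17.14% / 17.41% = 0.6242
β_Varden = 0.272 × 39.59% / 17.41% = 0.6185
β_Calder = 0.350 × 15.66% / 17.41% = 0.3148
β_Jory = 0.918 × 19.33% / 17.41% = 1.0192
β_Orrin = 0.258 × 19.88% / 17.41% = 0.2946
β_P = Σ w_i β_i = 0.33×0.6242 + 0.19×0.6185 + 0.29×0.3148 + 0.13×1.0192 + 0.06×0.2946 = 0.5650
E(R_P) = R_f + β_P × MRP = 2.6% + 0.5650 × 9.2% = 7.80%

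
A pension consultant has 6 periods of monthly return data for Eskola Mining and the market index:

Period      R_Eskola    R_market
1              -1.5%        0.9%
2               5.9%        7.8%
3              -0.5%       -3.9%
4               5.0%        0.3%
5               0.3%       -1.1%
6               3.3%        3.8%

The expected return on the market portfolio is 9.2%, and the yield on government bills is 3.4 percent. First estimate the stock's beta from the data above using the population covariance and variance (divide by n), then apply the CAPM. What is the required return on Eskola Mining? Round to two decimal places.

6.50%

Mean R_i = (-1.5 + 5.9 − 0.5 + 5.0 + 0.3 + 3.3) / 6 = 2.0833%
Mean R_m = (0.9 + 7.8 − 3.9 + 0.3 − 1.1 + 3.8) / 6 = 1.3000%
Σ(R_i − R̄_i)(R_m − R̄_m) = 44.0800  ⇒  Cov = 44.0800 / 6 = 7.3467
Σ(R_m − R̄_m)² = 82.4600  ⇒  Var(R_m) = 82.4600 / 6 = 13.7433
β = Cov / Var(R_m) = 7.3467 / 13.7433 = 0.5346
MRP = 9.2% − 3.4% = 5.80%
E(R) = R_f + β × MRP = 3.4% + 0.5346 × 5.8% = 6.50%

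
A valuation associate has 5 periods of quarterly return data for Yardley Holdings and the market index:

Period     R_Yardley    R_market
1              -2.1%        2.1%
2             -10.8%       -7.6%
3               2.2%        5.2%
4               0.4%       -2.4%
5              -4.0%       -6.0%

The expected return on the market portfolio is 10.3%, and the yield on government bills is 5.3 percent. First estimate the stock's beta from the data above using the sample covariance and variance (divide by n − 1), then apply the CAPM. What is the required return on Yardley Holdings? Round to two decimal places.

9.07%

Mean R_i = (-2.1 − 10.8 + 2.2 + 0.4 − 4.0) / 5 = -2.8600%
Mean R_m = (2.1 − 7.6 + 5.2 − 2.4 − 6.0) / 5 = -1.7400%
Σ(R_i − R̄_i)(R_m − R̄_m) = 87.2680  ⇒  Cov = 87.2680 / 4 = 21.8170
Σ(R_m − R̄_m)² = 115.8320  ⇒  Var(R_m) = 115.8320 / 4 = 28.9580
β = Cov / Var(R_m) = 21.8170 / 28.9580 = 0.7534
MRP = 10.3% − 5.3% = 5.00%
E(R) = R_f + β × MRP = 5.3% + 0.7534 × 5.0% = 9.07%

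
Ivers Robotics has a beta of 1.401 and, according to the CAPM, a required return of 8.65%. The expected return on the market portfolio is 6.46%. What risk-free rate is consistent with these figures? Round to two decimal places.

1.00%

E(R) = R_f + β(E(R_m) − R_f) = R_f(1 − β) + β·E(R_m)
8.65% = R_f × (1 − 1.401) + 1.401 × 6.46%
8.65% = R_f × -0.401 + 9.05046%
R_f = (8.65% − 9.05046%) / -0.401 = 1.00%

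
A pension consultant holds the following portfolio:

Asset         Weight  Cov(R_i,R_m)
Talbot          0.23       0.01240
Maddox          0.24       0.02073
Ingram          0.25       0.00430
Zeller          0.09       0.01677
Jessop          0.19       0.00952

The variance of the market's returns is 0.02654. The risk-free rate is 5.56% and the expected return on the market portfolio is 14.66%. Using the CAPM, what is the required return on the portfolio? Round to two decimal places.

β_Talbot = 0.01240 / 0.02654 = 0.4672
β_Maddox = 0.02073 / 0.02654 = 0.7811
β_Ingram = 0.00430 / 0.02654 = 0.1620
β_Zeller = 0.01677 / 0.02654 = 0.6319
β_Jessop = 0.00952 / 0.02654 = 0.3587
β_P = Σ w_i β_i = 0.23×0.4672 + 0.24×0.7811 + 0.25×0.1620 + 0.09×0.6319 + 0.19×0.3587 = 0.4604
MRP = 14.66% − 5.56% = 9.10%
E(R_P) = R_f + β_P × MRP = 5.56% + 0.4604 × 9.10% = 9.75%

9.75%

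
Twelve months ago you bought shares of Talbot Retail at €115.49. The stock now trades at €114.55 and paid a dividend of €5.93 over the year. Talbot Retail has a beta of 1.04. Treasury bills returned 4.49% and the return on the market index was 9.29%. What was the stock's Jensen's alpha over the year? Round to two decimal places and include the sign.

-5.16%

Realised HPR = (P1 + D1 − P0) / P0 = (114.55 + 5.93 − 115.49) / 115.49 = 4.99 / 115.49 = 4.3207%
MRP = 9.29% − 4.49% = 4.80%
CAPM required = R_f + β·MRP = 4.49% + 1.04 × 4.80% = 9.4820%
α = realised − required = 4.3207% − 9.4820% = -5.16%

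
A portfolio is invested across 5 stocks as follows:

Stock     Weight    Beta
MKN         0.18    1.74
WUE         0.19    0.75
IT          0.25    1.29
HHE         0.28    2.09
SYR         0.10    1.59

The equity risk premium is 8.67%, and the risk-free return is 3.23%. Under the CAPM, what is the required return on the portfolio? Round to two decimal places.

β_P = Σ w_i β_i = 0.18×1.74 + 0.19×0.75 + 0.25×1.29 + 0.28×2.09 + 0.10×1.59 = 1.5224
E(R_P) = R_f + β_P × MRP = 3.23% + 1.5224 × 8.67% = 16.43%

16.43%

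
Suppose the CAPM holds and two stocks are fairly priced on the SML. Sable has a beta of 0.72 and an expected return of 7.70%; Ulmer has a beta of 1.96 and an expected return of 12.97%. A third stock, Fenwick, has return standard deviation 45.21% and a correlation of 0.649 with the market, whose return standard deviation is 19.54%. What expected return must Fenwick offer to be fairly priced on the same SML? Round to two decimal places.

11.02%

MRP = (12.97% − 7.70%) / (1.96 − 0.72) = 4.2500%
R_f = 7.70% − 0.72 × 4.2500% = 4.6400%
β_Fenwick = ρ·σ_i/σ_m = 0.649 × 45.21 / 19.54 = 1.5016
E(R_Fenwick) = R_f + β × MRP = 4.6400% + 1.5016 × 4.2500% = 11.02%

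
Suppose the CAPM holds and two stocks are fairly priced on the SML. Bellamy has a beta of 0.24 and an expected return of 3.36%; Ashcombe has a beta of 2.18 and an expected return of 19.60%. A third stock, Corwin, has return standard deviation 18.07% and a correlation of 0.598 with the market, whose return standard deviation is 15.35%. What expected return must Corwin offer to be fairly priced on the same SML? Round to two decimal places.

7.24%

MRP = (19.60% − 3.36%) / (2.18 − 0.24) = 8.3711%
R_f = 3.36% − 0.24 × 8.3711% = 1.3509%
β_Corwin = ρ·σ_i/σ_m = 0.598 × 18.07 / 15.35 = 0.7040
E(R_Corwin) = R_f + β × MRP = 1.3509% + 0.7040 × 8.3711% = 7.24%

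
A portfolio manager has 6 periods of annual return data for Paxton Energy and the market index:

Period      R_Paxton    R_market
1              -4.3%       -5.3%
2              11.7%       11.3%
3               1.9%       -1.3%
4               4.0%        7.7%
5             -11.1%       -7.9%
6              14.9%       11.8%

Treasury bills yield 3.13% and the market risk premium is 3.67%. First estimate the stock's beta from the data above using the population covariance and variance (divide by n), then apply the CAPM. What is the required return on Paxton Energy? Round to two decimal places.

7.06%

Mean R_i = (-4.3 + 11.7 + 1.9 + 4.0 − 11.1 + 14.9) / 6 = 2.8500%
Mean R_m = (-5.3 + 11.3 − 1.3 + 7.7 − 7.9 + 11.8) / 6 = 2.7167%
Σ(R_i − R̄_i)(R_m − R̄_m) = 400.3850  ⇒  Cov = 400.3850 / 6 = 66.7308
Σ(R_m − R̄_m)² = 374.1283  ⇒  Var(R_m) = 374.1283 / 6 = 62.3547
β = Cov / Var(R_m) = 66.7308 / 62.3547 = 1.0702
E(R) = R_f + β × MRP = 3.13% + 1.0702 × 3.67% = 7.06%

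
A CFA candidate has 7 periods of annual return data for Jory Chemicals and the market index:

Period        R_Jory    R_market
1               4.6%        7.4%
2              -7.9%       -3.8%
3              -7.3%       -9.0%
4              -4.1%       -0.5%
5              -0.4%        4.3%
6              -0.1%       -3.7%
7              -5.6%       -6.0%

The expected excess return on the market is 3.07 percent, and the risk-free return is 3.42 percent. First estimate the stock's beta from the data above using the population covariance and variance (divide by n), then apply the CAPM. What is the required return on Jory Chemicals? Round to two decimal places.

Mean R_i = (4.6 − 7.9 − 7.3 − 4.1 − 0.4 − 0.1 − 5.6) / 7 = -2.9714%
Mean R_m = (7.4 − 3.8 − 9.0 − 0.5 + 4.3 − 3.7 − 6.0) / 7 = -1.6143%
Σ(R_i − R̄_i)(R_m − R̄_m) = 130.4829  ⇒  Cov = 130.4829 / 7 = 18.6404
Σ(R_m − R̄_m)² = 200.3886  ⇒  Var(R_m) = 200.3886 / 7 = 28.6269
β = Cov / Var(R_m) = 18.6404 / 28.6269 = 0.6511
E(R) = R_f + β × MRP = 3.42% + 0.6511 × 3.07% = 5.42%

5.42%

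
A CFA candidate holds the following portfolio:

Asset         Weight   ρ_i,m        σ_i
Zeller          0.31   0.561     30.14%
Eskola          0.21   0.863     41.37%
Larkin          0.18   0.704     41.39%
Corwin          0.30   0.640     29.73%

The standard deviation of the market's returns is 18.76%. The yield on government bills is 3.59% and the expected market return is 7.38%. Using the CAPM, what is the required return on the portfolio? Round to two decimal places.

β_Zeller = 0.561 × 30.14% / 18.76% = 0.9013
β_Eskola = 0.863 × 41.37% / 18.76% = 1.9031
β_Larkin = 0.704 × 41.39% / 18.76% = 1.5532
β_Corwin = 0.640 × 29.73% / 18.76% = 1.0142
β_P = Σ w_i β_i = 0.31×0.9013 + 0.21×1.9031 + 0.18×1.5532 + 0.30×1.0142 = 1.2629
MRP = 7.38% − 3.59% = 3.79%
E(R_P) = R_f + β_P × MRP = 3.59% + 1.2629 × 3.79% = 8.38%

8.38%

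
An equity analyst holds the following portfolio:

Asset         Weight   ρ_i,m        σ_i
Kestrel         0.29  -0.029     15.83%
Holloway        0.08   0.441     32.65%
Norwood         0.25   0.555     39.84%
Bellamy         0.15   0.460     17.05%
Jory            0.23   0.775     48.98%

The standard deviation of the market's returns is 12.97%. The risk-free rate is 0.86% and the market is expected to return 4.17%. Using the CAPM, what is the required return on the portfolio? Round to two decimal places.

5.06%

β_Kestrel = -0.029 × 15.83% / 12.97% = -0.0354
β_Holloway = 0.441 × 32.65% / 12.97% = 1.1102
β_Norwood = 0.555 × 39.84% / 12.97% = 1.7048
β_Bellamy = 0.460 × 17.05% / 12.97% = 0.6047
β_Jory = 0.775 × 48.98% / 12.97% = 2.9267
β_P = Σ w_i β_i = 0.29×-0.0354 + 0.08×1.1102 + 0.25×1.7048 + 0.15×0.6047 + 0.23×2.9267 = 1.2686
MRP = 4.17% − 0.86% = 3.31%
E(R_P) = R_f + β_P × MRP = 0.86% + 1.2686 × 3.31% = 5.06%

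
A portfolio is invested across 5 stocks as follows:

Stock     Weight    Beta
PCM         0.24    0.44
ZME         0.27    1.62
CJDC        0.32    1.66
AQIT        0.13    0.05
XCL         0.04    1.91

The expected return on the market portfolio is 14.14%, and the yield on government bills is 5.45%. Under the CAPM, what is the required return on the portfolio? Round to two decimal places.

15.51%

β_P = Σ w_i β_i = 0.24×0.44 + 0.27×1.62 + 0.32×1.66 + 0.13×0.05 + 0.04×1.91 = 1.1571
MRP = 14.14% − 5.45% = 8.69%
E(R_P) = R_f + β_P × MRP = 5.45% + 1.1571 × 8.69% = 15.51%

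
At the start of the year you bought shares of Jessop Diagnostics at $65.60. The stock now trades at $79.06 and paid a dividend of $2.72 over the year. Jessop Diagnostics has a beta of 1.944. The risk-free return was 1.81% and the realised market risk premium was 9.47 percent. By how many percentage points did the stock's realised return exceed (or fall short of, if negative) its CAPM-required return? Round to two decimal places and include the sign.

+4.44%

Realised HPR = (P1 + D1 − P0) / P0 = (79.06 + 2.72 − 65.60) / 65.60 = 16.18 / 65.60 = 24.6646%
CAPM required = R_f + β·MRP = 1.81% + 1.944 × 9.47% = 20.21968%
α = realised − required = 24.6646% − 20.21968% = +4.44%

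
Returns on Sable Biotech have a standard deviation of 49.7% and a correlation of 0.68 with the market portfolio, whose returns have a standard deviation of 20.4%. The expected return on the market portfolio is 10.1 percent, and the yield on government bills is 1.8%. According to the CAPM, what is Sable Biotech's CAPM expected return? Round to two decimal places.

β = ρ × σ_i / σ_m = 0.68 × 49.7% / 20.4% = 1.6567
MRP = 10.1% − 1.8% = 8.30%
E(R) = 1.8% + 1.6567 × 8.3% = 15.55%

15.55%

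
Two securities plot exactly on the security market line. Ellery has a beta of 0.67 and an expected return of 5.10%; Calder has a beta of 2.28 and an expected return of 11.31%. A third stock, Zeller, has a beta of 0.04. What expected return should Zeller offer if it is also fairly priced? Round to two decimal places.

MRP (SML slope) = (11.31% − 5.10%) / (2.28 − 0.67) = 6.21% / 1.61 = 3.8571%
R_f (intercept) = 5.10% − 0.67 × 3.8571% = 2.5157%
E(R_Zeller) = R_f + β × MRP = 2.5157% + 0.04 × 3.8571% = 2.67%

2.67%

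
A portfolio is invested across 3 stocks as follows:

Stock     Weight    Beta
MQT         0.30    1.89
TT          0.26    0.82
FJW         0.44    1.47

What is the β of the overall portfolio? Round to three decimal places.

1.427

β_P = Σ w_i β_i = 0.30×1.89 + 0.26×0.82 + 0.44×1.47 = 1.4270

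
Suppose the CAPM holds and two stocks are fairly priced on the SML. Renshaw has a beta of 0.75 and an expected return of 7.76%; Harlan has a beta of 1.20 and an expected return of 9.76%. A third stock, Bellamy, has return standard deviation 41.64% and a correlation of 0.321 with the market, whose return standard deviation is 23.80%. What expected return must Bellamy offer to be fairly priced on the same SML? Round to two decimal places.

6.92%

MRP = (9.76% − 7.76%) / (1.20 − 0.75) = 4.4444%
R_f = 7.76% − 0.75 × 4.4444% = 4.4267%
β_Bellamy = ρ·σ_i/σ_m = 0.321 × 41.64 / 23.80 = 0.5616
E(R_Bellamy) = R_f + β × MRP = 4.4267% + 0.5616 × 4.4444% = 6.92%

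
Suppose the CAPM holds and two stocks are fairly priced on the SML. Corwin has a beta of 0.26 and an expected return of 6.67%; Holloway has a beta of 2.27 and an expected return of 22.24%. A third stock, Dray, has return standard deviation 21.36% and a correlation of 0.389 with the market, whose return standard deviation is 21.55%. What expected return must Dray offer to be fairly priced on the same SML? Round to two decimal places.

MRP = (22.24% − 6.67%) / (2.27 − 0.26) = 7.7463%
R_f = 6.67% − 0.26 × 7.7463% = 4.6560%
β_Dray = ρ·σ_i/σ_m = 0.389 × 21.36 / 21.55 = 0.3856
E(R_Dray) = R_f + β × MRP = 4.6560% + 0.3856 × 7.7463% = 7.64%

7.64%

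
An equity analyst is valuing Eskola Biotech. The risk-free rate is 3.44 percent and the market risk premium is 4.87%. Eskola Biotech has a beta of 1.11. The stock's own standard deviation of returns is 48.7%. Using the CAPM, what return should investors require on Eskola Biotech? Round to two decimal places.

8.85%

E(R) = R_f + β × MRP = 3.44% + 1.11 × 4.87% = 8.85%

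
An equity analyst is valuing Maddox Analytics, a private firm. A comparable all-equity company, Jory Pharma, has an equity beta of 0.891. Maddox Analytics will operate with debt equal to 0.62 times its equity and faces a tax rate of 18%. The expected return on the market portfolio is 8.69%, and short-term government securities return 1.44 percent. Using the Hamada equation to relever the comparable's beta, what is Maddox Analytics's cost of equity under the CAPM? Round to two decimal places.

β_L = β_U × [1 + (1 − t)(D/E)] = 0.891 × [1 + (1 − 0.18) × 0.62]
    = 0.891 × [1 + 0.82 × 0.62] = 0.891 × 1.5084 = 1.3440
MRP = 8.69% − 1.44% = 7.25%
E(R) = R_f + β_L × MRP = 1.44% + 1.3440 × 7.25% = 11.18%

11.18%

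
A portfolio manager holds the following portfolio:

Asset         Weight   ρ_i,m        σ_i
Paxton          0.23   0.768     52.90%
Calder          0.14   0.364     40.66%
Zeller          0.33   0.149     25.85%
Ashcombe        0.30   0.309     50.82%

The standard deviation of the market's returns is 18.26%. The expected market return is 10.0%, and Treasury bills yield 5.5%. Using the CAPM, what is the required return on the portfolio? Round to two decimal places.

β_Paxton = 0.768 × 52.90% / 18.26% = 2.2249
β_Calder = 0.364 × 40.66% / 18.26% = 0.8105
β_Zeller = 0.149 × 25.85% / 18.26% = 0.2109
β_Ashcombe = 0.309 × 50.82% / 18.26% = 0.8600
β_P = Σ w_i β_i = 0.23×2.2249 + 0.14×0.8105 + 0.33×0.2109 + 0.30×0.8600 = 0.9528
MRP = 10.0% − 5.5% = 4.50%
E(R_P) = R_f + β_P × MRP = 5.5% + 0.9528 × 4.5% = 9.79%

9.79%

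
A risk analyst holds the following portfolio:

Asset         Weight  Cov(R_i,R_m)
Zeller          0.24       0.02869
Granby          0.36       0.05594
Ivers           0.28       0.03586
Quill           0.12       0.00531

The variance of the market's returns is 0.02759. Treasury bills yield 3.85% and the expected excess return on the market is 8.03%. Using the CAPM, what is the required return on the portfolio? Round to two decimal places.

14.82%

β_Zeller = 0.02869 / 0.02759 = 1.0399
β_Granby = 0.05594 / 0.02759 = 2.0275
β_Ivers = 0.03586 / 0.02759 = 1.2997
β_Quill = 0.00531 / 0.02759 = 0.1925
β_P = Σ w_i β_i = 0.24×1.0399 + 0.36×2.0275 + 0.28×1.2997 + 0.12×0.1925 = 1.3665
E(R_P) = R_f + β_P × MRP = 3.85% + 1.3665 × 8.03% = 14.82%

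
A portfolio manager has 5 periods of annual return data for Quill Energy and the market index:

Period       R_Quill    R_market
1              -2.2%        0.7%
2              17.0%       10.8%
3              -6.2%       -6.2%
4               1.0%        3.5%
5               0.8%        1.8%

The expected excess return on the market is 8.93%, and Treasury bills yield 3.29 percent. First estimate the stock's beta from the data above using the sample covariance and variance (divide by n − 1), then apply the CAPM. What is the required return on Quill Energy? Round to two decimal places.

15.51%

Mean R_i = (-2.2 + 17.0 − 6.2 + 1.0 + 0.8) / 5 = 2.0800%
Mean R_m = (0.7 + 10.8 − 6.2 + 3.5 + 1.8) / 5 = 2.1200%
Σ(R_i − R̄_i)(R_m − R̄_m) = 203.3920  ⇒  Cov = 203.3920 / 4 = 50.8480
Σ(R_m − R̄_m)² = 148.5880  ⇒  Var(R_m) = 148.5880 / 4 = 37.1470
β = Cov / Var(R_m) = 50.8480 / 37.1470 = 1.3688
E(R) = R_f + β × MRP = 3.29% + 1.3688 × 8.93% = 15.51%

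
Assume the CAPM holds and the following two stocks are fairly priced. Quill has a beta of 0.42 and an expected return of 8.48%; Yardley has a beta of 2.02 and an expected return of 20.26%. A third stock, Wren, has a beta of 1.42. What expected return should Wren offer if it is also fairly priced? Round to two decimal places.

15.84%

MRP (SML slope) = (20.26% − 8.48%) / (2.02 − 0.42) = 11.78% / 1.60 = 7.3625%
R_f (intercept) = 8.48% − 0.42 × 7.3625% = 5.3878%
E(R_Wren) = R_f + β × MRP = 5.3878% + 1.42 × 7.3625% = 15.84%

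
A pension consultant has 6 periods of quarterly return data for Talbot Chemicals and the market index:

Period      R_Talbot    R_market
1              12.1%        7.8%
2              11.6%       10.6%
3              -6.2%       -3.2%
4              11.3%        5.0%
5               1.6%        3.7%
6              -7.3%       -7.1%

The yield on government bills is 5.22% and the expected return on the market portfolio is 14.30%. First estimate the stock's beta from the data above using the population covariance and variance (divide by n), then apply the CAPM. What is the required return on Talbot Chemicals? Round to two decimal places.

16.77%

Mean R_i = (12.1 + 11.6 − 6.2 + 11.3 + 1.6 − 7.3) / 6 = 3.8500%
Mean R_m = (7.8 + 10.6 − 3.2 + 5.0 + 3.7 − 7.1) / 6 = 2.8000%
Σ(R_i − R̄_i)(R_m − R̄_m) = 286.7500  ⇒  Cov = 286.7500 / 6 = 47.7917
Σ(R_m − R̄_m)² = 225.5000  ⇒  Var(R_m) = 225.5000 / 6 = 37.5833
β = Cov / Var(R_m) = 47.7917 / 37.5833 = 1.2716
MRP = 14.30% − 5.22% = 9.08%
E(R) = R_f + β × MRP = 5.22% + 1.2716 × 9.08% = 16.77%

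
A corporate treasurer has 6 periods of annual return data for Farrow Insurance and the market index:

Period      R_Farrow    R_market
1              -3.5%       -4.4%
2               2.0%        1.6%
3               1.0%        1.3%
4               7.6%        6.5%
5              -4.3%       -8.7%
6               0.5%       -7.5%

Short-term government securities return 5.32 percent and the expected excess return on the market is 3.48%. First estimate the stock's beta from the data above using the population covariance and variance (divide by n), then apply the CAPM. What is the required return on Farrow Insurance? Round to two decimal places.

7.47%

Mean R_i = (-3.5 + 2.0 + 1.0 + 7.6 − 4.3 + 0.5) / 6 = 0.5500%
Mean R_m = (-4.4 + 1.6 + 1.3 + 6.5 − 8.7 − 7.5) / 6 = -1.8667%
Σ(R_i − R̄_i)(R_m − R̄_m) = 109.1200  ⇒  Cov = 109.1200 / 6 = 18.1867
Σ(R_m − R̄_m)² = 176.8933  ⇒  Var(R_m) = 176.8933 / 6 = 29.4822
β = Cov / Var(R_m) = 18.1867 / 29.4822 = 0.6169
E(R) = R_f + β × MRP = 5.32% + 0.6169 × 3.48% = 7.47%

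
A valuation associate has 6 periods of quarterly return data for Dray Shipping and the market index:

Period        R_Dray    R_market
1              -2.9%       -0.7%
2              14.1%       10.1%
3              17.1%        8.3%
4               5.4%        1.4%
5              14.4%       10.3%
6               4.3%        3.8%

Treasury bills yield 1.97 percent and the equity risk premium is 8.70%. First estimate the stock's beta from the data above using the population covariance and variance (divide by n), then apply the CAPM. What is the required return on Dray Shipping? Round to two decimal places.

15.29%

Mean R_i = (-2.9 + 14.1 + 17.1 + 5.4 + 14.4 + 4.3) / 6 = 8.7333%
Mean R_m = (-0.7 + 10.1 + 8.3 + 1.4 + 10.3 + 3.8) / 6 = 5.5333%
Σ(R_i − R̄_i)(R_m − R̄_m) = 168.6433  ⇒  Cov = 168.6433 / 6 = 28.1072
Σ(R_m − R̄_m)² = 110.1733  ⇒  Var(R_m) = 110.1733 / 6 = 18.3622
β = Cov / Var(R_m) = 28.1072 / 18.3622 = 1.5307
E(R) = R_f + β × MRP = 1.97% + 1.5307 × 8.70% = 15.29%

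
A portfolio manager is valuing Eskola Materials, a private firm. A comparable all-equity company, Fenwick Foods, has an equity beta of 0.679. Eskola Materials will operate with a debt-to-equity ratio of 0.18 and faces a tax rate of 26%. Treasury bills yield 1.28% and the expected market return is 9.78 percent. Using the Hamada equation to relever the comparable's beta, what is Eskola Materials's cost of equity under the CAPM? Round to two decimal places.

7.82%

β_L = β_U × [1 + (1 − t)(D/E)] = 0.679 × [1 + (1 − 0.26) × 0.18]
    = 0.679 × [1 + 0.74 × 0.18] = 0.679 × 1.1332 = 0.7694
MRP = 9.78% − 1.28% = 8.50%
E(R) = R_f + β_L × MRP = 1.28% + 0.7694 × 8.50% = 7.82%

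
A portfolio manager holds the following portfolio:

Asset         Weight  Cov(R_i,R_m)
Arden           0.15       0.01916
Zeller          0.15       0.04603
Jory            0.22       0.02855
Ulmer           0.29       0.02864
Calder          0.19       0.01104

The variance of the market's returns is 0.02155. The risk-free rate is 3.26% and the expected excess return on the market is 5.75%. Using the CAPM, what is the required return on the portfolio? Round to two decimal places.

10.32%

β_Arden = 0.01916 / 0.02155 = 0.8891
β_Zeller = 0.04603 / 0.02155 = 2.1360
β_Jory = 0.02855 / 0.02155 = 1.3248
β_Ulmer = 0.02864 / 0.02155 = 1.3290
β_Calder = 0.01104 / 0.02155 = 0.5123
β_P = Σ w_i β_i = 0.15×0.8891 + 0.15×2.1360 + 0.22×1.3248 + 0.29×1.3290 + 0.19×0.5123 = 1.2280
E(R_P) = R_f + β_P × MRP = 3.26% + 1.2280 × 5.75% = 10.32%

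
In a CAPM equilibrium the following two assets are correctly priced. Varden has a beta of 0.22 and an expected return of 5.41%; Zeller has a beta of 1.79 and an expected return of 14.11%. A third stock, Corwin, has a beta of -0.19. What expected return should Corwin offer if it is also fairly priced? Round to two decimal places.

MRP (SML slope) = (14.11% − 5.41%) / (1.79 − 0.22) = 8.70% / 1.57 = 5.5414%
R_f (intercept) = 5.41% − 0.22 × 5.5414% = 4.1909%
E(R_Corwin) = R_f + β × MRP = 4.1909% + -0.19 × 5.5414% = 3.14%

3.14%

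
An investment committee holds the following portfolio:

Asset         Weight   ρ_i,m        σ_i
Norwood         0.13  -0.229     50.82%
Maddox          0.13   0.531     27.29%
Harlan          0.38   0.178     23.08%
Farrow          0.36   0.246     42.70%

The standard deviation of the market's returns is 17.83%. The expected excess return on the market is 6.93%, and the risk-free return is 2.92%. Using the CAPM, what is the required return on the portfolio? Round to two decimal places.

5.14%

β_Norwood = -0.229 × 50.82% / 17.83% = -0.6527
β_Maddox = 0.531 × 27.29% / 17.83% = 0.8127
β_Harlan = 0.178 × 23.08% / 17.83% = 0.2304
β_Farrow = 0.246 × 42.70% / 17.83% = 0.5891
β_P = Σ w_i β_i = 0.13×-0.6527 + 0.13×0.8127 + 0.38×0.2304 + 0.36×0.5891 = 0.3204
E(R_P) = R_f + β_P × MRP = 2.92% + 0.3204 × 6.93% = 5.14%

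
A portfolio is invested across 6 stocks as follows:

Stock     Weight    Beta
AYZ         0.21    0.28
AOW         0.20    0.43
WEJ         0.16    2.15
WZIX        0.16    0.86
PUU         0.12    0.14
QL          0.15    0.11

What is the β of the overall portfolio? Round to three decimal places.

0.660

β_P = Σ w_i β_i = 0.21×0.28 + 0.20×0.43 + 0.16×2.15 + 0.16×0.86 + 0.12×0.14 + 0.15×0.11 = 0.6597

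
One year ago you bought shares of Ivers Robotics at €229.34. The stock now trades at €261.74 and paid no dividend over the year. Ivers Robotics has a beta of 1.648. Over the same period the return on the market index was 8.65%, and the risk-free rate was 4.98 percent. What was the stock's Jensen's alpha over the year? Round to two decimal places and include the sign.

Realised HPR = (P1 + D1 − P0) / P0 = (261.74 + 0.00 − 229.34) / 229.34 = 32.40 / 229.34 = 14.1275%
MRP = 8.65% − 4.98% = 3.67%
CAPM required = R_f + β·MRP = 4.98% + 1.648 × 3.67% = 11.02816%
α = realised − required = 14.1275% − 11.02816% = +3.10%

+3.10%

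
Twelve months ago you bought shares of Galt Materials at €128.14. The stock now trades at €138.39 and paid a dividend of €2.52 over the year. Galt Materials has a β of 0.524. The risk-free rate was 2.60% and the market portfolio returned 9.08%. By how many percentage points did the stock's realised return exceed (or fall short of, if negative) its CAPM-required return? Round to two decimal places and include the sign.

Realised HPR = (P1 + D1 − P0) / P0 = (138.39 + 2.52 − 128.14) / 128.14 = 12.77 / 128.14 = 9.9657%
MRP = 9.08% − 2.60% = 6.48%
CAPM required = R_f + β·MRP = 2.60% + 0.524 × 6.48% = 5.99552%
α = realised − required = 9.9657% − 5.99552% = +3.97%

+3.97%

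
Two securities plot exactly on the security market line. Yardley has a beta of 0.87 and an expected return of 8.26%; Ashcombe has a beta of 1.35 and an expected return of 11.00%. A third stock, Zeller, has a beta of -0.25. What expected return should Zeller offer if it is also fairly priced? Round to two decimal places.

1.87%

MRP (SML slope) = (11.00% − 8.26%) / (1.35 − 0.87) = 2.74% / 0.48 = 5.7083%
R_f (intercept) = 8.26% − 0.87 × 5.7083% = 3.2938%
E(R_Zeller) = R_f + β × MRP = 3.2938% + -0.25 × 5.7083% = 1.87%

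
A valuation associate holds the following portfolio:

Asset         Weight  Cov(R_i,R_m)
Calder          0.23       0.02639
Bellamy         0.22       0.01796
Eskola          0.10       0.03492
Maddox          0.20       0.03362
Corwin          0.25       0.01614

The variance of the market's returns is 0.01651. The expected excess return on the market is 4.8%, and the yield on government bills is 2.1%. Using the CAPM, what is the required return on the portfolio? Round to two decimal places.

9.16%

β_Calder = 0.02639 / 0.01651 = 1.5984
β_Bellamy = 0.01796 / 0.01651 = 1.0878
β_Eskola = 0.03492 / 0.01651 = 2.1151
β_Maddox = 0.03362 / 0.01651 = 2.0363
β_Corwin = 0.01614 / 0.01651 = 0.9776
β_P = Σ w_i β_i = 0.23×1.5984 + 0.22×1.0878 + 0.10×2.1151 + 0.20×2.0363 + 0.25×0.9776 = 1.4701
E(R_P) = R_f + β_P × MRP = 2.1% + 1.4701 × 4.8% = 9.16%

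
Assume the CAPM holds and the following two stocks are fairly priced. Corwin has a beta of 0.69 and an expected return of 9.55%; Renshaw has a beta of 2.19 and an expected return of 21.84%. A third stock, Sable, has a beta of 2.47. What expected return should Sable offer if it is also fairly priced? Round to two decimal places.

24.13%

MRP (SML slope) = (21.84% − 9.55%) / (2.19 − 0.69) = 12.29% / 1.50 = 8.1933%
R_f (intercept) = 9.55% − 0.69 × 8.1933% = 3.8966%
E(R_Sable) = R_f + β × MRP = 3.8966% + 2.47 × 8.1933% = 24.13%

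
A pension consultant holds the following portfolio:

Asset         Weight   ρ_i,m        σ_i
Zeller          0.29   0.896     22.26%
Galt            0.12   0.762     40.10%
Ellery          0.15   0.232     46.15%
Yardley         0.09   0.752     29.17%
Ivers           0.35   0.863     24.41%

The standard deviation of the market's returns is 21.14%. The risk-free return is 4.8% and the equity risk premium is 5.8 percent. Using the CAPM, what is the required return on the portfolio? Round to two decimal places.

10.40%

β_Zeller = 0.896 × 22.26% / 21.14% = 0.9435
β_Galt = 0.762 × 40.10% / 21.14% = 1.4454
β_Ellery = 0.232 × 46.15% / 21.14% = 0.5065
β_Yardley = 0.752 × 29.17% / 21.14% = 1.0376
β_Ivers = 0.863 × 24.41% / 21.14% = 0.9965
β_P = Σ w_i β_i = 0.29×0.9435 + 0.12×1.4454 + 0.15×0.5065 + 0.09×1.0376 + 0.35×0.9965 = 0.9652
E(R_P) = R_f + β_P × MRP = 4.8% + 0.9652 × 5.8% = 10.40%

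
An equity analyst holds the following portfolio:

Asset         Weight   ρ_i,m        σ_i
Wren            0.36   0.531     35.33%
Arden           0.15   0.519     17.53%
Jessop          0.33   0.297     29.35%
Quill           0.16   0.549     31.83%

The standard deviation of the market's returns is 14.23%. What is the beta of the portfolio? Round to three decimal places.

β_Wren = 0.531 × 35.33% / 14.23% = 1.3184
β_Arden = 0.519 × 17.53% / 14.23% = 0.6394
β_Jessop = 0.297 × 29.35% / 14.23% = 0.6126
β_Quill = 0.549 × 31.83% / 14.23% = 1.2280
β_P = Σ w_i β_i = 0.36×1.3184 + 0.15×0.6394 + 0.33×0.6126 + 0.16×1.2280 = 0.9692

0.969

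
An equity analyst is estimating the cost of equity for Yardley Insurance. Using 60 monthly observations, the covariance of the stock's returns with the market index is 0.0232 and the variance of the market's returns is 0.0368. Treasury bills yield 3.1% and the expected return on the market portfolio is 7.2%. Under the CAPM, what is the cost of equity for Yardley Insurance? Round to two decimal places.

5.68%

β = Cov(R_i, R_m) / Var(R_m) = 0.0232 / 0.0368 = 0.6304
MRP = 7.2% − 3.1% = 4.10%
E(R) = R_f + β × MRP = 3.1% + 0.6304 × 4.1% = 5.68%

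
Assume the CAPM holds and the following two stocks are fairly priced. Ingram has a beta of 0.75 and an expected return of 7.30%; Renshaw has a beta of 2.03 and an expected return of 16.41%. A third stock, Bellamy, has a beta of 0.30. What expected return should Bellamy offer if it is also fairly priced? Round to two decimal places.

4.10%

MRP (SML slope) = (16.41% − 7.30%) / (2.03 − 0.75) = 9.11% / 1.28 = 7.1172%
R_f (intercept) = 7.30% − 0.75 × 7.1172% = 1.9621%
E(R_Bellamy) = R_f + β × MRP = 1.9621% + 0.30 × 7.1172% = 4.10%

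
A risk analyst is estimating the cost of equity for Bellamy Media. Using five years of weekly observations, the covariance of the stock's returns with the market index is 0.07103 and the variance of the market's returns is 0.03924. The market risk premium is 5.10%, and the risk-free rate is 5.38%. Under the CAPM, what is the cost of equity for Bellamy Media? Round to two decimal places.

β = Cov(R_i, R_m) / Var(R_m) = 0.07103 / 0.03924 = 1.8101
E(R) = R_f + β × MRP = 5.38% + 1.8101 × 5.10% = 14.61%

14.61%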